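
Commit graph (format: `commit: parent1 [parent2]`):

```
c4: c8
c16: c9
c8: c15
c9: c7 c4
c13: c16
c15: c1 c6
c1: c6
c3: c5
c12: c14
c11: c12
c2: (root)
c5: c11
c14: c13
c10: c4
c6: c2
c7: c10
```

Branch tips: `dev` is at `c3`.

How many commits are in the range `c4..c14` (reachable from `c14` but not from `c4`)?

Reachable from c14: {c1, c10, c13, c14, c15, c16, c2, c4, c6, c7, c8, c9}.
Reachable from c4: {c1, c15, c2, c4, c6, c8}.
In c14's history but not c4's: {c10, c13, c14, c16, c7, c9} — 6 commits.

6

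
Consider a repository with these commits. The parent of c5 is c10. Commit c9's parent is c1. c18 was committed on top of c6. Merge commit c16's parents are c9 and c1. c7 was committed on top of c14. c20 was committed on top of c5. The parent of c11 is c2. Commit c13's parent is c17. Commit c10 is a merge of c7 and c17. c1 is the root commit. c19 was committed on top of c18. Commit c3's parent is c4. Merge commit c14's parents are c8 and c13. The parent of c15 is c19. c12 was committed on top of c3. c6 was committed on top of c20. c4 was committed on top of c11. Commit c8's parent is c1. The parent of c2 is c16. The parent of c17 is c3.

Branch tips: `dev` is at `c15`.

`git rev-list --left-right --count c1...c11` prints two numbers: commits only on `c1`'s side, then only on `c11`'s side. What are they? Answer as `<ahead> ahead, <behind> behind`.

0 ahead, 4 behind

Reachable from c1: {c1}.
Reachable from c11: {c1, c11, c16, c2, c9}.
Only in c1's history (ahead): {} — 0.
Only in c11's history (behind): {c11, c16, c2, c9} — 4.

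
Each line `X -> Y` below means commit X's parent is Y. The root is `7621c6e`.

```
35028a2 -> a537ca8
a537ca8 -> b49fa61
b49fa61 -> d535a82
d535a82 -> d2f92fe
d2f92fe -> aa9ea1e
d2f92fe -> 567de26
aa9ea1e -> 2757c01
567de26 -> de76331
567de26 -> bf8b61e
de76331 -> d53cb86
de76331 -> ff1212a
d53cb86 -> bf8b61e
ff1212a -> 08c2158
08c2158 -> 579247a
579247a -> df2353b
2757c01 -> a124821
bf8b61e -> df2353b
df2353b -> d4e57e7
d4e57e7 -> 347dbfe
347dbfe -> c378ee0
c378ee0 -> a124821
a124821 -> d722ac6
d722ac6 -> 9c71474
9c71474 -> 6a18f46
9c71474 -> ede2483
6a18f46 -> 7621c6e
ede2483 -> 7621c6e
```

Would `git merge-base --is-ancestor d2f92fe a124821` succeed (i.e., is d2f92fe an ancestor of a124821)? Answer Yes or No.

Ancestors of a124821: {6a18f46, 7621c6e, 9c71474, a124821, d722ac6, ede2483}.
d2f92fe is not in that set, so it is not an ancestor of a124821.

No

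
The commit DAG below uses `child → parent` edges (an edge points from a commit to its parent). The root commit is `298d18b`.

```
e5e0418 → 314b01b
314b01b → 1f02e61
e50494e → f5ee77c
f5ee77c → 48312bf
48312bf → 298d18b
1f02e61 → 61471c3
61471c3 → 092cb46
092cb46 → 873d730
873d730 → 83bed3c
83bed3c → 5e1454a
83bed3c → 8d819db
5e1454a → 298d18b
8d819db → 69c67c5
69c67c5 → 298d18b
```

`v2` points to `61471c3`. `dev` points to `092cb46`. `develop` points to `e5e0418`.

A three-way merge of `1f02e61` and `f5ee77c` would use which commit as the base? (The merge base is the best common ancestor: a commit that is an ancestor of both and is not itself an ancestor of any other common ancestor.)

Ancestors of 1f02e61: {092cb46, 1f02e61, 298d18b, 5e1454a, 61471c3, 69c67c5, 83bed3c, 873d730, 8d819db}.
Ancestors of f5ee77c: {298d18b, 48312bf, f5ee77c}.
Common ancestors: {298d18b}.
The only common ancestor is 298d18b, so it is the merge base.

298d18b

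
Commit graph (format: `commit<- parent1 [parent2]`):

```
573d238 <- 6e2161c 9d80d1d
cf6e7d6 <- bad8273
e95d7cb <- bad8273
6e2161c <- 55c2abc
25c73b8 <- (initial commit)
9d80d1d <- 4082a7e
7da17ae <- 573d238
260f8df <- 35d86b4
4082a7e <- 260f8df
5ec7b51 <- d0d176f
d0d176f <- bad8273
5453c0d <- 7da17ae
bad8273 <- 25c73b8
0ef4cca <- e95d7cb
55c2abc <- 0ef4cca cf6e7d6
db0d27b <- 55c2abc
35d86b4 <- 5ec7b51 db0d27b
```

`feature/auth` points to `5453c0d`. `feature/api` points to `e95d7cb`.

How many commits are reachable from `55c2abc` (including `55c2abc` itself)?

6

Walking parent pointers from 55c2abc: reachable set = {0ef4cca, 25c73b8, 55c2abc, bad8273, cf6e7d6, e95d7cb}.
That is 6 commits.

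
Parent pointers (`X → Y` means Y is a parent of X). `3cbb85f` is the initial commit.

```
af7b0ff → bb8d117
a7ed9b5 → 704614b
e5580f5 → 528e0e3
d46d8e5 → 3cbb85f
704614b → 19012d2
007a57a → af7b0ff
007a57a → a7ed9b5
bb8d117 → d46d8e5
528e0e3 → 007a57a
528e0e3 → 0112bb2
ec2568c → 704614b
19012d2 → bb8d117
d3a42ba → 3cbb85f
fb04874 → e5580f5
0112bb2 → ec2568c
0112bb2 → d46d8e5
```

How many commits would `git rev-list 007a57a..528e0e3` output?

Reachable from 528e0e3: {007a57a, 0112bb2, 19012d2, 3cbb85f, 528e0e3, 704614b, a7ed9b5, af7b0ff, bb8d117, d46d8e5, ec2568c}.
Reachable from 007a57a: {007a57a, 19012d2, 3cbb85f, 704614b, a7ed9b5, af7b0ff, bb8d117, d46d8e5}.
In 528e0e3's history but not 007a57a's: {0112bb2, 528e0e3, ec2568c} — 3 commits.

3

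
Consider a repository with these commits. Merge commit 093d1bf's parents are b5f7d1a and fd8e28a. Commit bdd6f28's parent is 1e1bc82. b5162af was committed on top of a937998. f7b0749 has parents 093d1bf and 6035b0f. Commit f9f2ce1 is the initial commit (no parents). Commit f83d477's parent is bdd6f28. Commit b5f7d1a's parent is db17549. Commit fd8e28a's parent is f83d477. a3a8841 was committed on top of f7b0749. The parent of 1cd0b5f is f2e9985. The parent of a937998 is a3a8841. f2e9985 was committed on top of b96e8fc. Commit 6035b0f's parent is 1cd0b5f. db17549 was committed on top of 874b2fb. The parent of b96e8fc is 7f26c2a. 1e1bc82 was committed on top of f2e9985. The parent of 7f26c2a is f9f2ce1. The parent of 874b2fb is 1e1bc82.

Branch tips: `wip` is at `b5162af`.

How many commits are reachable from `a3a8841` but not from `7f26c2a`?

Reachable from a3a8841: {093d1bf, 1cd0b5f, 1e1bc82, 6035b0f, 7f26c2a, 874b2fb, a3a8841, b5f7d1a, b96e8fc, bdd6f28, db17549, f2e9985, f7b0749, f83d477, f9f2ce1, fd8e28a}.
Reachable from 7f26c2a: {7f26c2a, f9f2ce1}.
In a3a8841's history but not 7f26c2a's: {093d1bf, 1cd0b5f, 1e1bc82, 6035b0f, 874b2fb, a3a8841, b5f7d1a, b96e8fc, bdd6f28, db17549, f2e9985, f7b0749, f83d477, fd8e28a} — 14 commits.

14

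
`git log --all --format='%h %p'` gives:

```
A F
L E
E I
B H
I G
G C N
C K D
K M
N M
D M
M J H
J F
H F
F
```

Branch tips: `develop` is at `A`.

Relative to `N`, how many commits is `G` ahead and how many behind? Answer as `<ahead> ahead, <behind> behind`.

4 ahead, 0 behind

Reachable from G: {C, D, F, G, H, J, K, M, N}.
Reachable from N: {F, H, J, M, N}.
Only in G's history (ahead): {C, D, G, K} — 4.
Only in N's history (behind): {} — 0.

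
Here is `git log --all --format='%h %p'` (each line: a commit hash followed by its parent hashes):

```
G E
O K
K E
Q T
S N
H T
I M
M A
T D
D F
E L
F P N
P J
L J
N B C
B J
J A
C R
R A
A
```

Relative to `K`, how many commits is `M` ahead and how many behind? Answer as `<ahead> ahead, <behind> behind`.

1 ahead, 4 behind

Reachable from M: {A, M}.
Reachable from K: {A, E, J, K, L}.
Only in M's history (ahead): {M} — 1.
Only in K's history (behind): {E, J, K, L} — 4.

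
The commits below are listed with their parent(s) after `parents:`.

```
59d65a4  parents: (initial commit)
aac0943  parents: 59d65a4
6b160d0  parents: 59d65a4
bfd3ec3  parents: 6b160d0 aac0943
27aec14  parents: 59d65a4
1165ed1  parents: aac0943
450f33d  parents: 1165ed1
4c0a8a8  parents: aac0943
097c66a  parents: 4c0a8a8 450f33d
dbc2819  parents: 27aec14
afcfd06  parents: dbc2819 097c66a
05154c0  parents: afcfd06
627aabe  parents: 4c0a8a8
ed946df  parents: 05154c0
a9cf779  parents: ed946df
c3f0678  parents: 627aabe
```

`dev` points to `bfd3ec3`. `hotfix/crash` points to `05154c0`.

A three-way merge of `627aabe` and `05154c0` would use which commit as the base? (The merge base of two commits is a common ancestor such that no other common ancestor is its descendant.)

Ancestors of 627aabe: {4c0a8a8, 59d65a4, 627aabe, aac0943}.
Ancestors of 05154c0: {05154c0, 097c66a, 1165ed1, 27aec14, 450f33d, 4c0a8a8, 59d65a4, aac0943, afcfd06, dbc2819}.
Common ancestors: {4c0a8a8, 59d65a4, aac0943}.
Among these, 4c0a8a8 is not an ancestor of any other common ancestor — it is the merge base.

4c0a8a8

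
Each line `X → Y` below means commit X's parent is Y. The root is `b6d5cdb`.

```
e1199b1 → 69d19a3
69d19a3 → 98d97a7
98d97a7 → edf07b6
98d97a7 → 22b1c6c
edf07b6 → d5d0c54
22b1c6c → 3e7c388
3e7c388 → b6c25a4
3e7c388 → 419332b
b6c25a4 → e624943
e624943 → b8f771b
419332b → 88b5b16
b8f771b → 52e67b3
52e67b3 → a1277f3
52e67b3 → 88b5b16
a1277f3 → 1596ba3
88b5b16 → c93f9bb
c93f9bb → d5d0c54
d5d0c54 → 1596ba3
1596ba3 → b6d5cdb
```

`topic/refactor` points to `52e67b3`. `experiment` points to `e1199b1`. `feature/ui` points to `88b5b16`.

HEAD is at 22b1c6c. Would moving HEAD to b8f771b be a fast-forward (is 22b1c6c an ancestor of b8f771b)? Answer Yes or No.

No

A fast-forward from 22b1c6c to b8f771b is possible iff 22b1c6c is an ancestor of b8f771b.
Ancestors of b8f771b: {1596ba3, 52e67b3, 88b5b16, a1277f3, b6d5cdb, b8f771b, c93f9bb, d5d0c54}.
22b1c6c is not among them, so fast-forward is not possible.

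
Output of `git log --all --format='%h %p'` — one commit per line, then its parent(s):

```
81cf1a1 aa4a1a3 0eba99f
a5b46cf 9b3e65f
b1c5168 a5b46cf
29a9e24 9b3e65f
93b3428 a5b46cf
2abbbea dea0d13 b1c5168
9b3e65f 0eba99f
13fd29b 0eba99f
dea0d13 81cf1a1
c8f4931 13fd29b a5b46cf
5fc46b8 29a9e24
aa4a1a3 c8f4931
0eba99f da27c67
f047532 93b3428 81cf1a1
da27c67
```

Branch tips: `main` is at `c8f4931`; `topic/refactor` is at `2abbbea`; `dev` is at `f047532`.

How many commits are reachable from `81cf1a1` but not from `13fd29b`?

5

Reachable from 81cf1a1: {0eba99f, 13fd29b, 81cf1a1, 9b3e65f, a5b46cf, aa4a1a3, c8f4931, da27c67}.
Reachable from 13fd29b: {0eba99f, 13fd29b, da27c67}.
In 81cf1a1's history but not 13fd29b's: {81cf1a1, 9b3e65f, a5b46cf, aa4a1a3, c8f4931} — 5 commits.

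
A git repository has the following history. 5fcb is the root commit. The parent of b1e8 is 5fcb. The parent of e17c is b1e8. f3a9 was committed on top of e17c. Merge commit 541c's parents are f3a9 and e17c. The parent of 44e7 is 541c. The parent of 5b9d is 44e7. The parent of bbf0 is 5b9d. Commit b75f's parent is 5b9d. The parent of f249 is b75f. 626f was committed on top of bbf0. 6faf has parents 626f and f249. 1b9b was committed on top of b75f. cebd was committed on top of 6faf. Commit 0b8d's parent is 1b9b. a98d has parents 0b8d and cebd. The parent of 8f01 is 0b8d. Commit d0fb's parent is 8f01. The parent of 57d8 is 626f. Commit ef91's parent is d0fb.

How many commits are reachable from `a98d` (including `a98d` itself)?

Walking parent pointers from a98d: reachable set = {0b8d, 1b9b, 44e7, 541c, 5b9d, 5fcb, 626f, 6faf, a98d, b1e8, b75f, bbf0, cebd, e17c, f249, f3a9}.
That is 16 commits.

16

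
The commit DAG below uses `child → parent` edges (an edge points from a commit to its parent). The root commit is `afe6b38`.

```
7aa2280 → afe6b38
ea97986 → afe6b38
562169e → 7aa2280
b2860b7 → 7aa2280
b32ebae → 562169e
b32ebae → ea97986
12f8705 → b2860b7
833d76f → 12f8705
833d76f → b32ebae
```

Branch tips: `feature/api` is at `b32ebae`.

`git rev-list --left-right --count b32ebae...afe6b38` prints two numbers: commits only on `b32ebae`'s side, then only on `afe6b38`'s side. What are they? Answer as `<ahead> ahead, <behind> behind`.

4 ahead, 0 behind

Reachable from b32ebae: {562169e, 7aa2280, afe6b38, b32ebae, ea97986}.
Reachable from afe6b38: {afe6b38}.
Only in b32ebae's history (ahead): {562169e, 7aa2280, b32ebae, ea97986} — 4.
Only in afe6b38's history (behind): {} — 0.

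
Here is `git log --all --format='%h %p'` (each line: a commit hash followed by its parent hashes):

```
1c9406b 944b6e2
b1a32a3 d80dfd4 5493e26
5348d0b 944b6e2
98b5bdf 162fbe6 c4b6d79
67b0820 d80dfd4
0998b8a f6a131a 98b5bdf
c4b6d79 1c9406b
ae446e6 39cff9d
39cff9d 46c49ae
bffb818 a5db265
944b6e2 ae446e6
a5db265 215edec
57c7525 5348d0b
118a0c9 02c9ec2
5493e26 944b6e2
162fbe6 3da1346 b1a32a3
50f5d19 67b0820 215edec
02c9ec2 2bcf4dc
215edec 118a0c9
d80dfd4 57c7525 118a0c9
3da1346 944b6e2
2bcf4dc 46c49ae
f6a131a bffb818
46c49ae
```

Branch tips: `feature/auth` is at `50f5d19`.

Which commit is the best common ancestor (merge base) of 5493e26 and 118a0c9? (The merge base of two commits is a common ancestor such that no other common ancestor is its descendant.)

Ancestors of 5493e26: {39cff9d, 46c49ae, 5493e26, 944b6e2, ae446e6}.
Ancestors of 118a0c9: {02c9ec2, 118a0c9, 2bcf4dc, 46c49ae}.
Common ancestors: {46c49ae}.
The only common ancestor is 46c49ae, so it is the merge base.

46c49ae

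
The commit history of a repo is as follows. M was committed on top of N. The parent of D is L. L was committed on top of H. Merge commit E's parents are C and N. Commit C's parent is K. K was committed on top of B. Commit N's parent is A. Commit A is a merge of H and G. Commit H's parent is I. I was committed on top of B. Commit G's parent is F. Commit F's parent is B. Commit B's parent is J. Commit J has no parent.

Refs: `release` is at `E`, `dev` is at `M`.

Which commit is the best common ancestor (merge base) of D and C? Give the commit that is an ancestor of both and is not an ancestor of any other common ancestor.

Ancestors of D: {B, D, H, I, J, L}.
Ancestors of C: {B, C, J, K}.
Common ancestors: {B, J}.
Among these, B is not an ancestor of any other common ancestor — it is the merge base.

B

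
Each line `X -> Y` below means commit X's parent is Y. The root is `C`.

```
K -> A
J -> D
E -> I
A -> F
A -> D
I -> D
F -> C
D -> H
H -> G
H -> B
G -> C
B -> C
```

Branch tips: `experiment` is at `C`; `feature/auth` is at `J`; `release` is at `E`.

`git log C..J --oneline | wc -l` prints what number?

Reachable from J: {B, C, D, G, H, J}.
Reachable from C: {C}.
In J's history but not C's: {B, D, G, H, J} — 5 commits.

5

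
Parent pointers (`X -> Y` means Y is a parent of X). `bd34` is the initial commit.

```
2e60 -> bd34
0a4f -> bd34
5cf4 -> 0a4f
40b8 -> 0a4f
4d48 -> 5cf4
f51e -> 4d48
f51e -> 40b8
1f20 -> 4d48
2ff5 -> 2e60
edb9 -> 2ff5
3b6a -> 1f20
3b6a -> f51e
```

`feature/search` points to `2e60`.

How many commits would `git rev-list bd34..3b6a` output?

Reachable from 3b6a: {0a4f, 1f20, 3b6a, 40b8, 4d48, 5cf4, bd34, f51e}.
Reachable from bd34: {bd34}.
In 3b6a's history but not bd34's: {0a4f, 1f20, 3b6a, 40b8, 4d48, 5cf4, f51e} — 7 commits.

7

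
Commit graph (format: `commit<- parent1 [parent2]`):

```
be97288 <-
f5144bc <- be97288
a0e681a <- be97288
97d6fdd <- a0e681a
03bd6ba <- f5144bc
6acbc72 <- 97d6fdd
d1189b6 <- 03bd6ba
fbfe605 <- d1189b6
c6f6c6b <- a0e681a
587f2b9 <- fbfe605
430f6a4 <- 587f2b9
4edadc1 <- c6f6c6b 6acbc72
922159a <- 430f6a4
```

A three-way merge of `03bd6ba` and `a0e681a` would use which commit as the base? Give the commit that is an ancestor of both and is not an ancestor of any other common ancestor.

be97288

Ancestors of 03bd6ba: {03bd6ba, be97288, f5144bc}.
Ancestors of a0e681a: {a0e681a, be97288}.
Common ancestors: {be97288}.
The only common ancestor is be97288, so it is the merge base.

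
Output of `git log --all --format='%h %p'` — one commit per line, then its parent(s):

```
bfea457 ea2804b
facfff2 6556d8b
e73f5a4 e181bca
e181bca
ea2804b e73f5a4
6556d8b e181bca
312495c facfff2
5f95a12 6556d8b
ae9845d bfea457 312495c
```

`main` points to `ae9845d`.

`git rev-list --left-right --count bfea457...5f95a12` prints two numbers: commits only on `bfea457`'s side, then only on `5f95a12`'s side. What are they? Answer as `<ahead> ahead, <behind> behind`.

3 ahead, 2 behind

Reachable from bfea457: {bfea457, e181bca, e73f5a4, ea2804b}.
Reachable from 5f95a12: {5f95a12, 6556d8b, e181bca}.
Only in bfea457's history (ahead): {bfea457, e73f5a4, ea2804b} — 3.
Only in 5f95a12's history (behind): {5f95a12, 6556d8b} — 2.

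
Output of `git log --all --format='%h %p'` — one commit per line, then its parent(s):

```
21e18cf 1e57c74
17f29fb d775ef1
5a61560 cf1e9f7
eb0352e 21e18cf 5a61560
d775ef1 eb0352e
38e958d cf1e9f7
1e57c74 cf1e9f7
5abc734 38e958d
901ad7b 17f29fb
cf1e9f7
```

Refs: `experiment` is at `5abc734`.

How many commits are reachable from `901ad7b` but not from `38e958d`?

7

Reachable from 901ad7b: {17f29fb, 1e57c74, 21e18cf, 5a61560, 901ad7b, cf1e9f7, d775ef1, eb0352e}.
Reachable from 38e958d: {38e958d, cf1e9f7}.
In 901ad7b's history but not 38e958d's: {17f29fb, 1e57c74, 21e18cf, 5a61560, 901ad7b, d775ef1, eb0352e} — 7 commits.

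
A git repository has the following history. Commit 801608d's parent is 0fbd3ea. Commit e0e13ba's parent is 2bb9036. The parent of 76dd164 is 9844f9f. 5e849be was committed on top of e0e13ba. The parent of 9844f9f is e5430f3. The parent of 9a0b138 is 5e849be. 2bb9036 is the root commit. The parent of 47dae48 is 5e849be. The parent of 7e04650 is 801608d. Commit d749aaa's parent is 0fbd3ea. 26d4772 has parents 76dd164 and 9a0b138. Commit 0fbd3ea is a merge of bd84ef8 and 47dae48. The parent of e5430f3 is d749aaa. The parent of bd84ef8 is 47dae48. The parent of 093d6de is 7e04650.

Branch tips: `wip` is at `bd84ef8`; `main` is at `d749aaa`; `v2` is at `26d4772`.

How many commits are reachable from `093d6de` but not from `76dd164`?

Reachable from 093d6de: {093d6de, 0fbd3ea, 2bb9036, 47dae48, 5e849be, 7e04650, 801608d, bd84ef8, e0e13ba}.
Reachable from 76dd164: {0fbd3ea, 2bb9036, 47dae48, 5e849be, 76dd164, 9844f9f, bd84ef8, d749aaa, e0e13ba, e5430f3}.
In 093d6de's history but not 76dd164's: {093d6de, 7e04650, 801608d} — 3 commits.

3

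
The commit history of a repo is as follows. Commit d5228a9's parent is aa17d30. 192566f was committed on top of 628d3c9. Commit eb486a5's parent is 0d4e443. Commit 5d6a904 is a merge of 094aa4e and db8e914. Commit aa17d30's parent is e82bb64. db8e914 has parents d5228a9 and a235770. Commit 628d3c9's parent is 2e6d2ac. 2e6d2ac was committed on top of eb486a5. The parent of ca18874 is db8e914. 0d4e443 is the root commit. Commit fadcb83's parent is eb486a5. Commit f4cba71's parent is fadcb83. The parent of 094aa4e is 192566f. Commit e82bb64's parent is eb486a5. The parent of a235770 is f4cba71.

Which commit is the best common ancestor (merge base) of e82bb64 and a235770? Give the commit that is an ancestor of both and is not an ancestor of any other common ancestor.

eb486a5

Ancestors of e82bb64: {0d4e443, e82bb64, eb486a5}.
Ancestors of a235770: {0d4e443, a235770, eb486a5, f4cba71, fadcb83}.
Common ancestors: {0d4e443, eb486a5}.
Among these, eb486a5 is not an ancestor of any other common ancestor — it is the merge base.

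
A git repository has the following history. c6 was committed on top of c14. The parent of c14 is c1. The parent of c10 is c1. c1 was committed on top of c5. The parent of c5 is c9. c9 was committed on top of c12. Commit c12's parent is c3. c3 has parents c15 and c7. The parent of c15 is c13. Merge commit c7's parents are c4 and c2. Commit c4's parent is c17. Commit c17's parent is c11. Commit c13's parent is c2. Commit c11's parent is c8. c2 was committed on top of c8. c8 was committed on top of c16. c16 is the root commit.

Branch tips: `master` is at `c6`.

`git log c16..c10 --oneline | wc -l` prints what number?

14

Reachable from c10: {c1, c10, c11, c12, c13, c15, c16, c17, c2, c3, c4, c5, c7, c8, c9}.
Reachable from c16: {c16}.
In c10's history but not c16's: {c1, c10, c11, c12, c13, c15, c17, c2, c3, c4, c5, c7, c8, c9} — 14 commits.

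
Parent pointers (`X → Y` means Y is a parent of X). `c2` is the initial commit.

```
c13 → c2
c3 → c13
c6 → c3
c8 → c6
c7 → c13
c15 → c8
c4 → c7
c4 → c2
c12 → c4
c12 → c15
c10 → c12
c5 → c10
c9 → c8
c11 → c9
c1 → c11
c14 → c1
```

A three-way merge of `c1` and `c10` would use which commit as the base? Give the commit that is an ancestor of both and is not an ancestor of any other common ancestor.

c8

Ancestors of c1: {c1, c11, c13, c2, c3, c6, c8, c9}.
Ancestors of c10: {c10, c12, c13, c15, c2, c3, c4, c6, c7, c8}.
Common ancestors: {c13, c2, c3, c6, c8}.
Among these, c8 is not an ancestor of any other common ancestor — it is the merge base.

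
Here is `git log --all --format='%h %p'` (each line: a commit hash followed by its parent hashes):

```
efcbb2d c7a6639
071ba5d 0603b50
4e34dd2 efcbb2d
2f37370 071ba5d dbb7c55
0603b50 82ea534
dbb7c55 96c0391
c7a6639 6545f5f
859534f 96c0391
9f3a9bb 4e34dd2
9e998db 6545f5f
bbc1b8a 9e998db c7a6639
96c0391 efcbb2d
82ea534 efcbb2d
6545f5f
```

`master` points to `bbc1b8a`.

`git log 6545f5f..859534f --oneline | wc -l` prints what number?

Reachable from 859534f: {6545f5f, 859534f, 96c0391, c7a6639, efcbb2d}.
Reachable from 6545f5f: {6545f5f}.
In 859534f's history but not 6545f5f's: {859534f, 96c0391, c7a6639, efcbb2d} — 4 commits.

4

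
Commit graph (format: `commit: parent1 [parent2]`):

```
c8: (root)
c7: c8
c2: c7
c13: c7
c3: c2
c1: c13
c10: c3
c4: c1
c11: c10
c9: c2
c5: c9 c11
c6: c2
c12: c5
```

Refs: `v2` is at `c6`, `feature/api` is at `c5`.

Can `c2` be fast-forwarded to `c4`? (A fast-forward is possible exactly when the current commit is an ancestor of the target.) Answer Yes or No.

A fast-forward from c2 to c4 is possible iff c2 is an ancestor of c4.
Ancestors of c4: {c1, c13, c4, c7, c8}.
c2 is not among them, so fast-forward is not possible.

No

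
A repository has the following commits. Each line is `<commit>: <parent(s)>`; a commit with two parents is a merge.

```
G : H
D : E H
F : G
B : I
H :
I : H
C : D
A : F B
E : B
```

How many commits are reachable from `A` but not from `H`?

Reachable from A: {A, B, F, G, H, I}.
Reachable from H: {H}.
In A's history but not H's: {A, B, F, G, I} — 5 commits.

5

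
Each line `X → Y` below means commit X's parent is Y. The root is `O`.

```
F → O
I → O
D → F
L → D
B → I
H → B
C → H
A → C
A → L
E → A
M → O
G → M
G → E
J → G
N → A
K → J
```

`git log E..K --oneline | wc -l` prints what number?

4

Reachable from K: {A, B, C, D, E, F, G, H, I, J, K, L, M, O}.
Reachable from E: {A, B, C, D, E, F, H, I, L, O}.
In K's history but not E's: {G, J, K, M} — 4 commits.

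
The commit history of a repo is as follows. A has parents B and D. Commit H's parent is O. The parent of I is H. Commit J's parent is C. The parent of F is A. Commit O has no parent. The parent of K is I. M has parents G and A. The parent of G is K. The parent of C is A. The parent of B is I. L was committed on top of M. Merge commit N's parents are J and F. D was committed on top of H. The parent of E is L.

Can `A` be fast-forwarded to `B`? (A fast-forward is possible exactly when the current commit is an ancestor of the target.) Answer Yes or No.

No

A fast-forward from A to B is possible iff A is an ancestor of B.
Ancestors of B: {B, H, I, O}.
A is not among them, so fast-forward is not possible.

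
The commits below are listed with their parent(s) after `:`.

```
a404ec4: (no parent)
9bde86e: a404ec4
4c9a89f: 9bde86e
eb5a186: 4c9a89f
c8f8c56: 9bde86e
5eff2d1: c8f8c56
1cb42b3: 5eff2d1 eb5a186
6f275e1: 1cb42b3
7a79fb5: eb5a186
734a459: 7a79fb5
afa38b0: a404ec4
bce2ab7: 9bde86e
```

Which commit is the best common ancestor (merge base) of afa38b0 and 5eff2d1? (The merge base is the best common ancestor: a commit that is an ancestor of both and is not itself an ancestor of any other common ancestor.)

Ancestors of afa38b0: {a404ec4, afa38b0}.
Ancestors of 5eff2d1: {5eff2d1, 9bde86e, a404ec4, c8f8c56}.
Common ancestors: {a404ec4}.
The only common ancestor is a404ec4, so it is the merge base.

a404ec4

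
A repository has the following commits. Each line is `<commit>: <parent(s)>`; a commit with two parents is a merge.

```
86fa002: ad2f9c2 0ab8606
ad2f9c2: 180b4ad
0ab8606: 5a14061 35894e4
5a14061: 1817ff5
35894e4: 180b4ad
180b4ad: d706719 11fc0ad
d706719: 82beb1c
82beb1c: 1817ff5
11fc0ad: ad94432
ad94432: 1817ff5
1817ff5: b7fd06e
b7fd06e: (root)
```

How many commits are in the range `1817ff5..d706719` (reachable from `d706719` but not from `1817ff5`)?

2

Reachable from d706719: {1817ff5, 82beb1c, b7fd06e, d706719}.
Reachable from 1817ff5: {1817ff5, b7fd06e}.
In d706719's history but not 1817ff5's: {82beb1c, d706719} — 2 commits.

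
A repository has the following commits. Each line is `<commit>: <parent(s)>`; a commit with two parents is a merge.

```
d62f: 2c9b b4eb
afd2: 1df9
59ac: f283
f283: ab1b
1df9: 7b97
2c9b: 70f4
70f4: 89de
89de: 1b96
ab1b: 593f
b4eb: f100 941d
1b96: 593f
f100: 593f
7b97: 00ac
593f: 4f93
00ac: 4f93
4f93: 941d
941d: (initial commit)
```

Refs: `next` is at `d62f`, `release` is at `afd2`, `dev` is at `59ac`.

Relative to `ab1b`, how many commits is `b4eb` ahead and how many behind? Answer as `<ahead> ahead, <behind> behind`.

Reachable from b4eb: {4f93, 593f, 941d, b4eb, f100}.
Reachable from ab1b: {4f93, 593f, 941d, ab1b}.
Only in b4eb's history (ahead): {b4eb, f100} — 2.
Only in ab1b's history (behind): {ab1b} — 1.

2 ahead, 1 behind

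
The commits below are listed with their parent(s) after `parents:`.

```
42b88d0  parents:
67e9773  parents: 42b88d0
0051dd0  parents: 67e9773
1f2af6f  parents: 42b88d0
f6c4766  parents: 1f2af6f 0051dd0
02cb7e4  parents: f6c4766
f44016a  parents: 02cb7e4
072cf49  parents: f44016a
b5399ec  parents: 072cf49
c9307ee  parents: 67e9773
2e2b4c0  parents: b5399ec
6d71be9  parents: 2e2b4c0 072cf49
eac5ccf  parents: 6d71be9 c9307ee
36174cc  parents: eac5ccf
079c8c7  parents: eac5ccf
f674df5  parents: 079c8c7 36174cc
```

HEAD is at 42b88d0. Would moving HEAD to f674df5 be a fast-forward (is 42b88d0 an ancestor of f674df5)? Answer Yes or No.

A fast-forward from 42b88d0 to f674df5 is possible iff 42b88d0 is an ancestor of f674df5.
Ancestors of f674df5: {0051dd0, 02cb7e4, 072cf49, 079c8c7, 1f2af6f, 2e2b4c0, 36174cc, 42b88d0, 67e9773, 6d71be9, b5399ec, c9307ee, eac5ccf, f44016a, f674df5, f6c4766}.
42b88d0 is among them, so fast-forward is possible.

Yes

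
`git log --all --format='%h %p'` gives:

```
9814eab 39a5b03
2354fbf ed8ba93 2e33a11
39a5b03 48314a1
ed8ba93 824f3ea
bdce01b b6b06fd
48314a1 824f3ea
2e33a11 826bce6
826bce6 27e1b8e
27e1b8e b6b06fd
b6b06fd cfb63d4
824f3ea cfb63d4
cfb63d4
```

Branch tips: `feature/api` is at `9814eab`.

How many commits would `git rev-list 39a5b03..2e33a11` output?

4

Reachable from 2e33a11: {27e1b8e, 2e33a11, 826bce6, b6b06fd, cfb63d4}.
Reachable from 39a5b03: {39a5b03, 48314a1, 824f3ea, cfb63d4}.
In 2e33a11's history but not 39a5b03's: {27e1b8e, 2e33a11, 826bce6, b6b06fd} — 4 commits.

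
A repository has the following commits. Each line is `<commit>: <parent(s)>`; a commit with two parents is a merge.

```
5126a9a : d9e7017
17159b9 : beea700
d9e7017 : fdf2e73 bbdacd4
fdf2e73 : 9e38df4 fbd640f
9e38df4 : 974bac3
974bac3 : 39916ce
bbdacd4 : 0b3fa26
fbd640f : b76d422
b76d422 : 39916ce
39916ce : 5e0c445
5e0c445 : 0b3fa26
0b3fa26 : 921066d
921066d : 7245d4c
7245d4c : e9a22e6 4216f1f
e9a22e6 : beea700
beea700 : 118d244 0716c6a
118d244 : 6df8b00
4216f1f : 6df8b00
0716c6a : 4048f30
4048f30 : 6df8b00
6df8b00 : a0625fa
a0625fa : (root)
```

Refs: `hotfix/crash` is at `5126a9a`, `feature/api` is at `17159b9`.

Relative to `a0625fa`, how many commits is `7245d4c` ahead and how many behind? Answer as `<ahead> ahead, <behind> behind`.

Reachable from 7245d4c: {0716c6a, 118d244, 4048f30, 4216f1f, 6df8b00, 7245d4c, a0625fa, beea700, e9a22e6}.
Reachable from a0625fa: {a0625fa}.
Only in 7245d4c's history (ahead): {0716c6a, 118d244, 4048f30, 4216f1f, 6df8b00, 7245d4c, beea700, e9a22e6} — 8.
Only in a0625fa's history (behind): {} — 0.

8 ahead, 0 behind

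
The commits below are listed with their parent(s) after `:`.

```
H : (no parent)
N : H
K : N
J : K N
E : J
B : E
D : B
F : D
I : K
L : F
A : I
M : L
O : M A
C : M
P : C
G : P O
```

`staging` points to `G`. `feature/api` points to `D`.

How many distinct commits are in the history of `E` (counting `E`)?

Walking parent pointers from E: reachable set = {E, H, J, K, N}.
That is 5 commits.

5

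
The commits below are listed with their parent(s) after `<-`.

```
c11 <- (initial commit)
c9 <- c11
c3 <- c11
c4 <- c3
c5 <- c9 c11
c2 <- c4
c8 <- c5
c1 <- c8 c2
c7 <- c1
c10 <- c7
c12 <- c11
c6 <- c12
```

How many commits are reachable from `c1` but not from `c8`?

4

Reachable from c1: {c1, c11, c2, c3, c4, c5, c8, c9}.
Reachable from c8: {c11, c5, c8, c9}.
In c1's history but not c8's: {c1, c2, c3, c4} — 4 commits.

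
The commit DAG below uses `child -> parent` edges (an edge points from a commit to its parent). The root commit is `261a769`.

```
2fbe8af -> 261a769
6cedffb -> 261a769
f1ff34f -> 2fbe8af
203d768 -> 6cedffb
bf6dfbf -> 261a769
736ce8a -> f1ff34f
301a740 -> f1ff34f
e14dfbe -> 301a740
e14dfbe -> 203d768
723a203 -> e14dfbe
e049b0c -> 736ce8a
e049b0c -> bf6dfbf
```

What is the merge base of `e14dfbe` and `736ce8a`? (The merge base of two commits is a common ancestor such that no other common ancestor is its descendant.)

f1ff34f

Ancestors of e14dfbe: {203d768, 261a769, 2fbe8af, 301a740, 6cedffb, e14dfbe, f1ff34f}.
Ancestors of 736ce8a: {261a769, 2fbe8af, 736ce8a, f1ff34f}.
Common ancestors: {261a769, 2fbe8af, f1ff34f}.
Among these, f1ff34f is not an ancestor of any other common ancestor — it is the merge base.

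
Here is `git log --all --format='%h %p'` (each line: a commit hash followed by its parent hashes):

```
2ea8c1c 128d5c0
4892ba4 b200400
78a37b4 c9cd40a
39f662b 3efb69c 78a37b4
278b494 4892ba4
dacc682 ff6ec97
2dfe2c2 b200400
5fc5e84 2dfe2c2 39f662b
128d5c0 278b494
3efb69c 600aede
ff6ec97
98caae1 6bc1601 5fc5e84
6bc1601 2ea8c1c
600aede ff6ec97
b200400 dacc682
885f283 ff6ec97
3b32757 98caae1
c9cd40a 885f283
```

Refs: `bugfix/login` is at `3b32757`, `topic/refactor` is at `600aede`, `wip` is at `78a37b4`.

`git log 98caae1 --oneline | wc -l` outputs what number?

17

Walking parent pointers from 98caae1: reachable set = {128d5c0, 278b494, 2dfe2c2, 2ea8c1c, 39f662b, 3efb69c, 4892ba4, 5fc5e84, 600aede, 6bc1601, 78a37b4, 885f283, 98caae1, b200400, c9cd40a, dacc682, ff6ec97}.
That is 17 commits.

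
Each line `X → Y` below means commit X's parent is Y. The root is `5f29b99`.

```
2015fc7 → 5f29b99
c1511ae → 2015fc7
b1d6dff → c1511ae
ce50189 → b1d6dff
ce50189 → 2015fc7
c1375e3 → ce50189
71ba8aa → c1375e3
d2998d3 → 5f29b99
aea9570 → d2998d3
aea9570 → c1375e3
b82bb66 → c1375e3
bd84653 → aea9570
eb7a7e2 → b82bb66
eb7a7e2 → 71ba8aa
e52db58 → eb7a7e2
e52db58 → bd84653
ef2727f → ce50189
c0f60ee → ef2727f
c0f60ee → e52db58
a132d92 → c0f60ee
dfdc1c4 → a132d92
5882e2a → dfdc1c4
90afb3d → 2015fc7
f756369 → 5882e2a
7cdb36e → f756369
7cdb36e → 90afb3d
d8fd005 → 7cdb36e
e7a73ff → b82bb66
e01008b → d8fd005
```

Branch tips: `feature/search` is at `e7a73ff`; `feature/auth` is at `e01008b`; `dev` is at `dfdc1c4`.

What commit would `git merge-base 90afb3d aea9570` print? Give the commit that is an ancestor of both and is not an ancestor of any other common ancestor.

2015fc7

Ancestors of 90afb3d: {2015fc7, 5f29b99, 90afb3d}.
Ancestors of aea9570: {2015fc7, 5f29b99, aea9570, b1d6dff, c1375e3, c1511ae, ce50189, d2998d3}.
Common ancestors: {2015fc7, 5f29b99}.
Among these, 2015fc7 is not an ancestor of any other common ancestor — it is the merge base.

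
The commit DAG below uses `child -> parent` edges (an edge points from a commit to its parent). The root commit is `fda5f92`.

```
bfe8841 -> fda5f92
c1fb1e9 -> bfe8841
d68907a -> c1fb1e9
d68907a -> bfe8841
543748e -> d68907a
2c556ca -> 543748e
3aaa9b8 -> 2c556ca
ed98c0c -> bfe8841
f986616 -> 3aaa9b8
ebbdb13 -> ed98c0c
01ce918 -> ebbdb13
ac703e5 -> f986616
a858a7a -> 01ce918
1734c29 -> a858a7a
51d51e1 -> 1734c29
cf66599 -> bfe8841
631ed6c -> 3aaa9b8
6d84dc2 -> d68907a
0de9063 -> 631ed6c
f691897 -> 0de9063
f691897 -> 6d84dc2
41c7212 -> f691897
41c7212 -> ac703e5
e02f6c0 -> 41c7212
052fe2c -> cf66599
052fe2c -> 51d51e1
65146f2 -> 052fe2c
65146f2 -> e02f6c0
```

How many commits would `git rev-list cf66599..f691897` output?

Reachable from f691897: {0de9063, 2c556ca, 3aaa9b8, 543748e, 631ed6c, 6d84dc2, bfe8841, c1fb1e9, d68907a, f691897, fda5f92}.
Reachable from cf66599: {bfe8841, cf66599, fda5f92}.
In f691897's history but not cf66599's: {0de9063, 2c556ca, 3aaa9b8, 543748e, 631ed6c, 6d84dc2, c1fb1e9, d68907a, f691897} — 9 commits.

9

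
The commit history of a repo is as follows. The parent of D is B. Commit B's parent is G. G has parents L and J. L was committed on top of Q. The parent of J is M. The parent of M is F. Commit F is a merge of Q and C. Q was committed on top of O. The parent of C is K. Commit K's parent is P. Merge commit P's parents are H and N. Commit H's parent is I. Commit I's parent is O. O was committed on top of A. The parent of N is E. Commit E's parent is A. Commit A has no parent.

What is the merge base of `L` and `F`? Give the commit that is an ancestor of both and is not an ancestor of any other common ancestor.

Ancestors of L: {A, L, O, Q}.
Ancestors of F: {A, C, E, F, H, I, K, N, O, P, Q}.
Common ancestors: {A, O, Q}.
Among these, Q is not an ancestor of any other common ancestor — it is the merge base.

Q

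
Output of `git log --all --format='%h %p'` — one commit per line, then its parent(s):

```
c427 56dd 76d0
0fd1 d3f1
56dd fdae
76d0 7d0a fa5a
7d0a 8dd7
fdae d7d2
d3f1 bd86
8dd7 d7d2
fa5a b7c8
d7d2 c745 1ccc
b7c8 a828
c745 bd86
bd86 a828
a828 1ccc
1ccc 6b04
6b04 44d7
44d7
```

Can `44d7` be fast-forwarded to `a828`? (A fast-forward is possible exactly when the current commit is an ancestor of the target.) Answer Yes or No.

Yes

A fast-forward from 44d7 to a828 is possible iff 44d7 is an ancestor of a828.
Ancestors of a828: {1ccc, 44d7, 6b04, a828}.
44d7 is among them, so fast-forward is possible.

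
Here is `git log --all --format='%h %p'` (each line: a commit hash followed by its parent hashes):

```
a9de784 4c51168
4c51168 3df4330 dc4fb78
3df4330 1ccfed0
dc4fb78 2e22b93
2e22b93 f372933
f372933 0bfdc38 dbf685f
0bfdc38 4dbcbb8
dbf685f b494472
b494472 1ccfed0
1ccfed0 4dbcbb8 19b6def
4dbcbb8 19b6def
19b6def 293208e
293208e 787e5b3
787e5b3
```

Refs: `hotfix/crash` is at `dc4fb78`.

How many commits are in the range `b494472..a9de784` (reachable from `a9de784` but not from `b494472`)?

Reachable from a9de784: {0bfdc38, 19b6def, 1ccfed0, 293208e, 2e22b93, 3df4330, 4c51168, 4dbcbb8, 787e5b3, a9de784, b494472, dbf685f, dc4fb78, f372933}.
Reachable from b494472: {19b6def, 1ccfed0, 293208e, 4dbcbb8, 787e5b3, b494472}.
In a9de784's history but not b494472's: {0bfdc38, 2e22b93, 3df4330, 4c51168, a9de784, dbf685f, dc4fb78, f372933} — 8 commits.

8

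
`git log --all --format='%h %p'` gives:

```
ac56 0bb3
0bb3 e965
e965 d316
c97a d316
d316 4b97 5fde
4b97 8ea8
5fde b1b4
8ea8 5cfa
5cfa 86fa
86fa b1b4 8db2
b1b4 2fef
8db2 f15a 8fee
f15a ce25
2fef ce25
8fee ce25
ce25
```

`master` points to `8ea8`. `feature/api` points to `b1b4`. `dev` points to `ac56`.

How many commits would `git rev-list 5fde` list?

Walking parent pointers from 5fde: reachable set = {2fef, 5fde, b1b4, ce25}.
That is 4 commits.

4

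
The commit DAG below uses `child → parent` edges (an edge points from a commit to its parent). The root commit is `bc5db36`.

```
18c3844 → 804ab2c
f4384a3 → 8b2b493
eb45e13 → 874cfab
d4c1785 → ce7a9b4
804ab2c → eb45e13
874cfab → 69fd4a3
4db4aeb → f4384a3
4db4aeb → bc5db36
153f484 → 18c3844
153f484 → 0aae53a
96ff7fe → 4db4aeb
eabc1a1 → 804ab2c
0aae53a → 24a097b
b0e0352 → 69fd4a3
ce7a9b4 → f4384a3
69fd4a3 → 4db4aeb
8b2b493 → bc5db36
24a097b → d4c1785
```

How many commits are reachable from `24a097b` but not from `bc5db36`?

Reachable from 24a097b: {24a097b, 8b2b493, bc5db36, ce7a9b4, d4c1785, f4384a3}.
Reachable from bc5db36: {bc5db36}.
In 24a097b's history but not bc5db36's: {24a097b, 8b2b493, ce7a9b4, d4c1785, f4384a3} — 5 commits.

5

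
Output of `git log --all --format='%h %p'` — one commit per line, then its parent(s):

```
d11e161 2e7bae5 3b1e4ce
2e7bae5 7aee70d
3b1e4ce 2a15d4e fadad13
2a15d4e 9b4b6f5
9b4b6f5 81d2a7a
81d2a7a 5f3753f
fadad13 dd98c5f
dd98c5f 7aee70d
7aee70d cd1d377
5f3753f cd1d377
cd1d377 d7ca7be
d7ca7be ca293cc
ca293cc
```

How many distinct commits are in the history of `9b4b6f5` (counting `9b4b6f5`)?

Walking parent pointers from 9b4b6f5: reachable set = {5f3753f, 81d2a7a, 9b4b6f5, ca293cc, cd1d377, d7ca7be}.
That is 6 commits.

6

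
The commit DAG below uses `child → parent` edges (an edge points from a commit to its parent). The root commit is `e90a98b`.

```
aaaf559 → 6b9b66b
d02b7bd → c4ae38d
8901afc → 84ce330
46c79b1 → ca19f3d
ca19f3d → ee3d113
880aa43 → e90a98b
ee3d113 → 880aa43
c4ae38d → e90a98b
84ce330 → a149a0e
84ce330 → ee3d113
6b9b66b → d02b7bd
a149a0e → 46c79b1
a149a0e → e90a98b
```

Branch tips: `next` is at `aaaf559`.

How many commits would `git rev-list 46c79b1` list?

5

Walking parent pointers from 46c79b1: reachable set = {46c79b1, 880aa43, ca19f3d, e90a98b, ee3d113}.
That is 5 commits.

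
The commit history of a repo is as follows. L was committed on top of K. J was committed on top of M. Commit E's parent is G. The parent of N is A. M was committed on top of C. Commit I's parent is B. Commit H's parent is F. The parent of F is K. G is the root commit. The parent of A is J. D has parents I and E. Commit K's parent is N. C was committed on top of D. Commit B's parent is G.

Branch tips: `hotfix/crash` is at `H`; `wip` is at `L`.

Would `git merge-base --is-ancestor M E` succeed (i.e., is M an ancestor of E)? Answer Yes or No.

Ancestors of E: {E, G}.
M is not in that set, so it is not an ancestor of E.

No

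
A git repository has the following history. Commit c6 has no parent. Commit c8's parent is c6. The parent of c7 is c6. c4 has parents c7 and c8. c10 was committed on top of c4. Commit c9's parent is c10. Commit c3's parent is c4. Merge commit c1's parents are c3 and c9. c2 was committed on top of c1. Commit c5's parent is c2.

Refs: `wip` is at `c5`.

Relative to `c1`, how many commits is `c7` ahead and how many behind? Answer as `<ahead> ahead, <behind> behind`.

Reachable from c7: {c6, c7}.
Reachable from c1: {c1, c10, c3, c4, c6, c7, c8, c9}.
Only in c7's history (ahead): {} — 0.
Only in c1's history (behind): {c1, c10, c3, c4, c8, c9} — 6.

0 ahead, 6 behind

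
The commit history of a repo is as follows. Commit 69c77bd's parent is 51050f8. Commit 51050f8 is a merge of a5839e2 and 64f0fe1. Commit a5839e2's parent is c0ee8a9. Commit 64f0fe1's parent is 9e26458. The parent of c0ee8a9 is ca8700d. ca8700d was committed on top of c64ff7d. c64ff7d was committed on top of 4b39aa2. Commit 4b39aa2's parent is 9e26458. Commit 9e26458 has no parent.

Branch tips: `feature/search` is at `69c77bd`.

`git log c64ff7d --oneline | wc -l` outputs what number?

Walking parent pointers from c64ff7d: reachable set = {4b39aa2, 9e26458, c64ff7d}.
That is 3 commits.

3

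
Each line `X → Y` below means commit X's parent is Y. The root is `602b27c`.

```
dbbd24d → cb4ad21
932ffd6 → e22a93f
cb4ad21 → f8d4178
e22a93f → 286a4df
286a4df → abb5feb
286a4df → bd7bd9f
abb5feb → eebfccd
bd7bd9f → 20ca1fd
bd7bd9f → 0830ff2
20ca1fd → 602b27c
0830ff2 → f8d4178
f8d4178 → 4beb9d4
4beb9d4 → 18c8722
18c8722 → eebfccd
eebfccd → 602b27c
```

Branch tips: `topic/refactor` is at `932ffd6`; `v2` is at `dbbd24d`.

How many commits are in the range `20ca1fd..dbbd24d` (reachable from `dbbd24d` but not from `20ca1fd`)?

Reachable from dbbd24d: {18c8722, 4beb9d4, 602b27c, cb4ad21, dbbd24d, eebfccd, f8d4178}.
Reachable from 20ca1fd: {20ca1fd, 602b27c}.
In dbbd24d's history but not 20ca1fd's: {18c8722, 4beb9d4, cb4ad21, dbbd24d, eebfccd, f8d4178} — 6 commits.

6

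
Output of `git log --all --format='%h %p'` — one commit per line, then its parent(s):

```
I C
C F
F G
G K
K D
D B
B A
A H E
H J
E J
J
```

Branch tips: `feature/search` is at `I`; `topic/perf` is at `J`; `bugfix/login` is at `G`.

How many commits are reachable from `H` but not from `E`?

Reachable from H: {H, J}.
Reachable from E: {E, J}.
In H's history but not E's: {H} — 1 commit.

1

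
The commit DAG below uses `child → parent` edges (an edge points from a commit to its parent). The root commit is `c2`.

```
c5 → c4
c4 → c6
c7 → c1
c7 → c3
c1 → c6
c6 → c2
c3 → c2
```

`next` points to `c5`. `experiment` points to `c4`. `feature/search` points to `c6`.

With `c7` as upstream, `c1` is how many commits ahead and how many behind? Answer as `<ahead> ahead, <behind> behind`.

Reachable from c1: {c1, c2, c6}.
Reachable from c7: {c1, c2, c3, c6, c7}.
Only in c1's history (ahead): {} — 0.
Only in c7's history (behind): {c3, c7} — 2.

0 ahead, 2 behind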